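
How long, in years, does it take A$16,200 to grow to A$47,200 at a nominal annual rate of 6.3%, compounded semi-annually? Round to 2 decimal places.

17.24 years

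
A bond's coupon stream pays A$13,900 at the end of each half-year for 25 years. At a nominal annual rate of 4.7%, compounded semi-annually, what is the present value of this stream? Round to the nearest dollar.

A$406,326

With 2 periods per year: i = 0.0235, n = 50.
PV = PMT · [1 − (1+i)^(−n)] / i = 13900 · 29.232101 = 406,326.1999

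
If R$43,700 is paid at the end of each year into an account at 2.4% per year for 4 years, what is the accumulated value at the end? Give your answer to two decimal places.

FV = PMT · [(1+i)^n − 1] / i = 43700 · 4.146318 = 181,194.0889

R$181,194.09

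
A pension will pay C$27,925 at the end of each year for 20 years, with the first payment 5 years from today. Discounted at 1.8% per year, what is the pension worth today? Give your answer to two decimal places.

C$433,486.78

PV at t=4 (ordinary 20-year annuity): 27925 × a(20|0.018) = 27925 × 16.671466 = 465,550.6876
Discount back 4 years: 465,550.6876 × (1+0.018)^(−4) = 465,550.6876 × 0.931127 = 433,486.7830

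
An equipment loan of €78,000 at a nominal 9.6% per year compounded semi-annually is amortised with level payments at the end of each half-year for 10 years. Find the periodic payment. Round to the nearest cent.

With 2 periods per year: i = 0.048, n = 20.
Annuity-PV factor = 12.676284; PMT = 78000 / 12.676284 = 6,153.2230

€6,153.22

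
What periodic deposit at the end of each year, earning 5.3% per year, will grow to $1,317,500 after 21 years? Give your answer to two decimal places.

$35,662.96

PMT = 1.3175e+06 / ( [(1+0.053)^21 − 1] / 0.053 ) = 1.3175e+06 / 36.943091 = 35,662.9606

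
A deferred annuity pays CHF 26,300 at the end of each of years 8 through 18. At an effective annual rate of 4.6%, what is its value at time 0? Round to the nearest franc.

CHF 162,862

PV at t=7 (ordinary 11-year annuity): 26300 × a(11|0.046) = 26300 × 8.483706 = 223,121.4676
PV₀ = 223,121.4676 / (1+0.046)^7 = 223,121.4676 / 1.370004 = 162,861.9259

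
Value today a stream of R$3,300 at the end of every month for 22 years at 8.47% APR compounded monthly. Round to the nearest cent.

Periodic rate i = 0.0847/12 = 0.00705833; n = 22 × 12 = 264 periods.
Annuity factor a(264|0.00705833) = 119.551868; PV = 3300 × 119.551868 = 394,521.1647

R$394,521.16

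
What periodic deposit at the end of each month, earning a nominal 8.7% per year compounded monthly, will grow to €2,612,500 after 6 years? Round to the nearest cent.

i = 0.087/12 = 0.00725 per month; n = 6·12 = 72.
PMT = 2.6125e+06 / ( [(1+0.00725)^72 − 1] / 0.00725 ) = 2.6125e+06 / 94.099890 = 27,763.0506

€27,763.05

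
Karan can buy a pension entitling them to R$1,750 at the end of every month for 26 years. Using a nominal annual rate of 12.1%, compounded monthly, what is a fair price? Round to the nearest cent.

R$165,968.19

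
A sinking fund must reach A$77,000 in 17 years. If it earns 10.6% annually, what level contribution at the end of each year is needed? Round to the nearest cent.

FV-annuity factor = 42.869603; PMT = 77000 / 42.869603 = 1,796.1445

A$1,796.14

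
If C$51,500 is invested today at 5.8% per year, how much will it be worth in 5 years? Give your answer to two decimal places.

C$68,270.89

FV = 51,500 × (1 + 0.058)^5 = 68,270.8905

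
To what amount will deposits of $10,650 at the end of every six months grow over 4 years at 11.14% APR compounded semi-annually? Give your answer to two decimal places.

Periodic rate i = 0.1114/2 = 0.0557; n = 4 × 2 = 8 periods.
FV = PMT · [(1+i)^n − 1] / i = 10650 · 9.745990 = 103,794.7970

$103,794.80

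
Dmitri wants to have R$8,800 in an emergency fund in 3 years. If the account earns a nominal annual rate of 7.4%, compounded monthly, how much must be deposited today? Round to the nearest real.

R$7,053

i = 0.074/12 = 0.00616667 per month; n = 3·12 = 36.
Discount factor = (1+0.00616667)^(−36) = 0.801462; PV = 8,800 × 0.801462 = 7,052.8615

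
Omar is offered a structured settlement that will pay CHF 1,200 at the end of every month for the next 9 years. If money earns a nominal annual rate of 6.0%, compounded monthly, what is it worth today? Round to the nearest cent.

i = 0.06/12 = 0.005 per month; n = 9·12 = 108.
PV = PMT · [1 − (1+i)^(−n)] / i = 1200 · 83.293424 = 99,952.1094

CHF 99,952.11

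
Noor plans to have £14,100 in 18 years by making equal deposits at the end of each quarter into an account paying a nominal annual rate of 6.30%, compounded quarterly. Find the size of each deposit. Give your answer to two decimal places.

i = 0.063/4 = 0.01575 per quarter; n = 18·4 = 72.
FV-annuity factor = 132.109028; PMT = 14100 / 132.109028 = 106.7300

£106.73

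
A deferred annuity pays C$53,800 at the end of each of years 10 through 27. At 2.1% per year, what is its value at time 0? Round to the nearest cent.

PV at t=9 (ordinary 18-year annuity): 53800 × a(18|0.021) = 53800 × 14.861050 = 799,524.4872
Discount back 9 years: 799,524.4872 × (1+0.021)^(−9) = 799,524.4872 × 0.829408 = 663,132.1604

C$663,132.16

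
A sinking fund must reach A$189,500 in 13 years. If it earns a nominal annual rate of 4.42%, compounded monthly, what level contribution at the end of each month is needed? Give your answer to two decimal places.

A$901.16

i = 0.0442/12 = 0.00368333 per month; n = 13·12 = 156.
FV-annuity factor = 210.283863; PMT = 189500 / 210.283863 = 901.1628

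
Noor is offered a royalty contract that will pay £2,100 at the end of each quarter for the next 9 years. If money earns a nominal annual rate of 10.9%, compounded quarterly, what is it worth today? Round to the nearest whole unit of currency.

£47,788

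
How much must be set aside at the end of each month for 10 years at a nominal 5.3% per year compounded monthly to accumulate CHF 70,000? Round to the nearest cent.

i = 0.053/12 = 0.00441667 per month; n = 10·12 = 120.
PMT = 70000 / ( [(1+0.00441667)^120 − 1] / 0.00441667 ) = 70000 / 157.800191 = 443.5990

CHF 443.60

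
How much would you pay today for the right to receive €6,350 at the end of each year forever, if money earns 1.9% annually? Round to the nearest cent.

PV = C/r = 6350/0.019 = 334,210.5263

€334,210.53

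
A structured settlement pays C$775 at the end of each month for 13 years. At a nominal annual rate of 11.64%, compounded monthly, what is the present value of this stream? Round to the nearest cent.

C$62,174.51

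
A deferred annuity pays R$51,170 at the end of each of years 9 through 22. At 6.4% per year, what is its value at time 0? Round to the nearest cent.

R$282,515.99

Value one period before first payment (t=8): 51170 × [1 − (1+0.064)^(−14)] / 0.064 = 51170 × 9.069026 = 464,062.0511
Discount back 8 years: 464,062.0511 × (1+0.064)^(−8) = 464,062.0511 × 0.608789 = 282,515.9889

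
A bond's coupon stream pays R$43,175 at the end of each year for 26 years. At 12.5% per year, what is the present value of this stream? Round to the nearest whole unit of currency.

R$329,243

PV = PMT · [1 − (1+i)^(−n)] / i = 43175 · 7.625782 = 329,243.1479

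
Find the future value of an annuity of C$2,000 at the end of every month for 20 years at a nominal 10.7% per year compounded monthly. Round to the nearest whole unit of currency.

Periodic rate i = 0.107/12 = 0.00891667; n = 20 × 12 = 240 periods.
FV = PMT · [(1+i)^n − 1] / i = 2000 · 832.060468 = 1,664,120.9351

C$1,664,121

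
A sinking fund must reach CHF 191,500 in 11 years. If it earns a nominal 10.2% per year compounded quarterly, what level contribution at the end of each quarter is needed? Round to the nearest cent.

CHF 2,407.80

i = 0.102/4 = 0.0255 per quarter; n = 11·4 = 44.
PMT = 191500 / ( [(1+0.0255)^44 − 1] / 0.0255 ) = 191500 / 79.533069 = 2,407.8035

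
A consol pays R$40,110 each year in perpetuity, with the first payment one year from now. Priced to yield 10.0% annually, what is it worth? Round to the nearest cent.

R$401,100.00

PV = C/r = 40110/0.1 = 401,100.0000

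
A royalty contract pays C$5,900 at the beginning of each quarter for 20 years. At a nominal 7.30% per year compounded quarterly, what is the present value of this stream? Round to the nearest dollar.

C$251,725

With 4 periods per year: i = 0.01825, n = 80.
PV = PMT · [1 − (1+i)^(−n)] / i × (1+i) = 5900 · 42.665327 = 251,725.4295
Payments are at the start of each period, so multiply by (1+i).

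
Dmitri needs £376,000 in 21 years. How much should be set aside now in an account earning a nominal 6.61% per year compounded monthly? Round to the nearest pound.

£94,189

With 12 periods per year: i = 0.00550833, n = 252.
PV = FV·(1+i)^(−n) = 376,000 × 0.250501 = 94,188.5120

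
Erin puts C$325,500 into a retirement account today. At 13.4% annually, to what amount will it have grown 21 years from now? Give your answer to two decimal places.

FV = PV·(1+i)^n = 325,500 × 14.024072 = 4,564,835.5718

C$4,564,835.57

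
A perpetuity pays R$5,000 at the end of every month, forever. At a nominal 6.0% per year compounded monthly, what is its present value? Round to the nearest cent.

Periodic rate i = 0.06/12 = 0.005.
PV = PMT / i = 5000 / 0.005 = 1,000,000.0000

R$1,000,000.00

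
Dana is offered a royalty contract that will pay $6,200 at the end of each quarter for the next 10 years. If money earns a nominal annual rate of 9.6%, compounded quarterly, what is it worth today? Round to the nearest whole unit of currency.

$158,291

Periodic rate i = 0.096/4 = 0.024; n = 10 × 4 = 40 periods.
PV = 6200 × [1 − (1+0.024)^(−40)] / 0.024 = 6200 × 25.530867 = 158,291.3755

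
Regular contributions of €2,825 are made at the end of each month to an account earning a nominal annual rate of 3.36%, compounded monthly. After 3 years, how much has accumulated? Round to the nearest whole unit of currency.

€106,845

i = 0.0336/12 = 0.0028 per month; n = 3·12 = 36.
Accumulation factor s(36|0.0028) = 37.821294; FV = 2825 × 37.821294 = 106,845.1561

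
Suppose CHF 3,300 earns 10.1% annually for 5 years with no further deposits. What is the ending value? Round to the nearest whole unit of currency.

FV = PV·(1+i)^n = 3,300 × 1.617844 = 5,338.8846

CHF 5,339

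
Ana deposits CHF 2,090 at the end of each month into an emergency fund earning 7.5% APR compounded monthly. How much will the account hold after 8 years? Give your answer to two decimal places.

CHF 273,779.86

i = 0.075/12 = 0.00625 per month; n = 8·12 = 96.
Accumulation factor s(96|0.00625) = 130.995147; FV = 2090 × 130.995147 = 273,779.8580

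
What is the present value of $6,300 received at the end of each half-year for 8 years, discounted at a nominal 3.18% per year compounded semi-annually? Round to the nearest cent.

With 2 periods per year: i = 0.0159, n = 16.
Annuity factor a(16|0.0159) = 14.029251; PV = 6300 × 14.029251 = 88,384.2818

$88,384.28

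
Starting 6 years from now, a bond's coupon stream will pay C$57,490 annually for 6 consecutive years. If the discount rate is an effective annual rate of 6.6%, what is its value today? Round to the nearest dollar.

C$201,554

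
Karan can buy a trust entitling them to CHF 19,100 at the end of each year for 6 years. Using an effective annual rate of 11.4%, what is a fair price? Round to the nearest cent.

CHF 79,880.65

Annuity factor a(6|0.114) = 4.182233; PV = 19100 × 4.182233 = 79,880.6493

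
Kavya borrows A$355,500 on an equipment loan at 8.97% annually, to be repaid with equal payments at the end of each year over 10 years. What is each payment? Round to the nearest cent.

Annuity-PV factor = 6.426141; PMT = 355500 / 6.426141 = 55,320.9164

A$55,320.92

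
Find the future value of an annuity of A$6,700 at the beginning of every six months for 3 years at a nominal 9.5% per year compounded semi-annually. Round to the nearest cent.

i = 0.095/2 = 0.0475 per half-year; n = 3·2 = 6.
FV = 6700 × [(1+0.0475)^6 − 1] / 0.0475 × (1+i) = 6700 × 7.080328 = 47,438.2001
Payments are at the start of each period, so multiply by (1+i).

A$47,438.20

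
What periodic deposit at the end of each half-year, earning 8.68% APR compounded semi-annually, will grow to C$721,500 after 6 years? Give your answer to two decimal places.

With 2 periods per year: i = 0.0434, n = 12.
PMT = 721500 / ( [(1+0.0434)^12 − 1] / 0.0434 ) = 721500 / 15.322205 = 47,088.5220

C$47,088.52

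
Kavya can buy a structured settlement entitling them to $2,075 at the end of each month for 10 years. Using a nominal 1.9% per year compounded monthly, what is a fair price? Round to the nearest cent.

i = 0.019/12 = 0.00158333 per month; n = 10·12 = 120.
PV = PMT · [1 − (1+i)^(−n)] / i = 2075 · 109.210484 = 226,611.7540

$226,611.75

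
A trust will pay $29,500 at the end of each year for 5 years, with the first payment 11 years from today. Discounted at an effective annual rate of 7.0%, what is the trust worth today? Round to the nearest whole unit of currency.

PV at t=10 (ordinary 5-year annuity): 29500 × a(5|0.07) = 29500 × 4.100197 = 120,955.8244
Discount back 10 years: 120,955.8244 × (1+0.07)^(−10) = 120,955.8244 × 0.508349 = 61,487.8077

$61,488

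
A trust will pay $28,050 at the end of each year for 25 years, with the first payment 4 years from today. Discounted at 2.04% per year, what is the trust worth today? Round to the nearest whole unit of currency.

PV at t=3 (ordinary 25-year annuity): 28050 × a(25|0.0204) = 28050 × 19.432087 = 545,070.0265
PV₀ = 545,070.0265 / (1+0.0204)^3 = 545,070.0265 / 1.062457 = 513,027.8609

$513,028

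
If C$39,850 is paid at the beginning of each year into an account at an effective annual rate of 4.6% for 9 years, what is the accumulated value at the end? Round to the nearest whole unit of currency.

Accumulation factor s(9|0.046) × (1+i) = 11.345533; FV = 39850 × 11.345533 = 452,119.5015
(annuity-due: payments at period start, so ×(1+i).)

C$452,120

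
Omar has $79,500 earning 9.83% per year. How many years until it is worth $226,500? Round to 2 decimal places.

11.17 years

n = ln(226500/79500) / ln(1+0.0983) = ln(2.84906) / 0.093764 = 11.1663 years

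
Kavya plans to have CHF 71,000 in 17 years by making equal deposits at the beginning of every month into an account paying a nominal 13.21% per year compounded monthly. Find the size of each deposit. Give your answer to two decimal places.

CHF 92.79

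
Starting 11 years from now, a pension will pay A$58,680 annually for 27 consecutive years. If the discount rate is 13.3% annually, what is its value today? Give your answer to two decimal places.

Value one period before first payment (t=10): 58680 × [1 − (1+0.133)^(−27)] / 0.133 = 58680 × 7.260606 = 426,052.3703
Discount back 10 years: 426,052.3703 × (1+0.133)^(−10) = 426,052.3703 × 0.286880 = 122,226.0811

A$122,226.08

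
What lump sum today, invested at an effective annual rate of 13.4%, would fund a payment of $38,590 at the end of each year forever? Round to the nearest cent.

PV = PMT / i = 38590 / 0.134 = 287,985.0746

$287,985.07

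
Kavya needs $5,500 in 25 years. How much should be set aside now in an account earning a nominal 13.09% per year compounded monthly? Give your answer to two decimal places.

Periodic rate i = 0.1309/12 = 0.0109083; n = 25 × 12 = 300 periods.
PV = 5,500 / (1 + 0.0109083)^300 = 5,500 / 25.913913 = 212.2412

$212.24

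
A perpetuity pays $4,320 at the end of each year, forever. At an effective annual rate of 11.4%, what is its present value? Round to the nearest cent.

$37,894.74

PV = C/r = 4320/0.114 = 37,894.7368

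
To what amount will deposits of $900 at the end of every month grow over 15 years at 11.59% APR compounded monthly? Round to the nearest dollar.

$432,517

Periodic rate i = 0.1159/12 = 0.00965833; n = 15 × 12 = 180 periods.
FV = PMT · [(1+i)^n − 1] / i = 900 · 480.574232 = 432,516.8085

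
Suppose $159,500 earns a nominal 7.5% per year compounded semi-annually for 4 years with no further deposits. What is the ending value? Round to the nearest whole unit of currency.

Periodic rate i = 0.075/2 = 0.0375; n = 4 × 2 = 8 periods.
159,500 × (1+0.0375)^8 = 159,500 × 1.342471 = 214,124.0901

$214,124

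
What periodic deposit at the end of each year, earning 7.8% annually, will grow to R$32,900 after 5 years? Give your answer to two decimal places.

FV-annuity factor = 5.843250; PMT = 32900 / 5.843250 = 5,630.4285

R$5,630.43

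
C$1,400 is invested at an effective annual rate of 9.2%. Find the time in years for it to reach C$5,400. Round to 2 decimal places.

n = ln(5400/1400) / ln(1+0.092) = ln(3.85714) / 0.088011 = 15.3382 years

15.34 years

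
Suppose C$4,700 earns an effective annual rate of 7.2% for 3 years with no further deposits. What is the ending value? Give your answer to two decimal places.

C$5,790.05

4,700 × (1+0.072)^3 = 4,700 × 1.231925 = 5,790.0487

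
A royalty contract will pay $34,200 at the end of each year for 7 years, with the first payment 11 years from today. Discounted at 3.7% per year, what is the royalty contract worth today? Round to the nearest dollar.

Value one period before first payment (t=10): 34200 × [1 − (1+0.037)^(−7)] / 0.037 = 34200 × 6.069165 = 207,565.4359
PV₀ = 207,565.4359 / (1+0.037)^10 = 207,565.4359 / 1.438095 = 144,333.6093

$144,334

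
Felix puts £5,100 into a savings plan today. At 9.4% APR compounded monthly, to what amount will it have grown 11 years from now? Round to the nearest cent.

£14,285.02

i = 0.094/12 = 0.00783333 per month; n = 11·12 = 132.
5,100 × (1+0.00783333)^132 = 5,100 × 2.800985 = 14,285.0242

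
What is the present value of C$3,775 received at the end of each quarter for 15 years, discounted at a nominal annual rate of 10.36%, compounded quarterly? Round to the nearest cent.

i = 0.1036/4 = 0.0259 per quarter; n = 15·4 = 60.
Annuity factor a(60|0.0259) = 30.284766; PV = 3775 × 30.284766 = 114,324.9928

C$114,324.99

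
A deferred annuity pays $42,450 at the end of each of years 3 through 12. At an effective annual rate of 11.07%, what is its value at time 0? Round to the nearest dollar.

$202,055

PV at t=2 (ordinary 10-year annuity): 42450 × a(10|0.1107) = 42450 × 5.871986 = 249,265.7943
PV₀ = 249,265.7943 / (1+0.1107)^2 = 249,265.7943 / 1.233654 = 202,054.7862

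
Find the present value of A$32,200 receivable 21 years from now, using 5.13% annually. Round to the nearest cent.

A$11,261.49

PV = 32,200 / (1 + 0.0513)^21 = 32,200 / 2.859302 = 11,261.4916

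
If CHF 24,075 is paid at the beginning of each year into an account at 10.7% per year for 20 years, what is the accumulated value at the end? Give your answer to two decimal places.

FV = 24075 × [(1+0.107)^20 − 1] / 0.107 × (1+i) = 24075 × 68.670428 = 1,653,240.5439
(annuity-due: payments at period start, so ×(1+i).)

CHF 1,653,240.54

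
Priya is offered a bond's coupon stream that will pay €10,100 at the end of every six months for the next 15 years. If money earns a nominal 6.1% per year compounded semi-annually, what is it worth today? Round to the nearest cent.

With 2 periods per year: i = 0.0305, n = 30.
PV = PMT · [1 − (1+i)^(−n)] / i = 10100 · 19.474365 = 196,691.0878

€196,691.09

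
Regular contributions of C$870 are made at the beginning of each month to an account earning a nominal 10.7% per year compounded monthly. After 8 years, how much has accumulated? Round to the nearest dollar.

C$132,384

Periodic rate i = 0.107/12 = 0.00891667; n = 8 × 12 = 96 periods.
FV = PMT · [(1+i)^n − 1] / i × (1+i) = 870 · 152.165108 = 132,383.6438
(Beginning-of-period payments → annuity-due factor ×(1+i).)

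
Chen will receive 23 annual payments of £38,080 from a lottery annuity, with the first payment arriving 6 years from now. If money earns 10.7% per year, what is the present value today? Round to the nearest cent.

£193,417.14

Value one period before first payment (t=5): 38080 × [1 − (1+0.107)^(−23)] / 0.107 = 38080 × 8.443764 = 321,538.5512
Discount back 5 years: 321,538.5512 × (1+0.107)^(−5) = 321,538.5512 × 0.601536 = 193,417.1351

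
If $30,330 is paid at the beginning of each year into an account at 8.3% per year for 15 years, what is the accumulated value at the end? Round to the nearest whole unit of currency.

FV = PMT · [(1+i)^n − 1] / i × (1+i) = 30330 · 30.101451 = 912,977.0057
(annuity-due: payments at period start, so ×(1+i).)

$912,977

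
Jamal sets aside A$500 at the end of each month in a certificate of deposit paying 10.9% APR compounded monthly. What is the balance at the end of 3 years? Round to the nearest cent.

i = 0.109/12 = 0.00908333 per month; n = 3·12 = 36.
Accumulation factor s(36|0.00908333) = 42.358437; FV = 500 × 42.358437 = 21,179.2184

A$21,179.22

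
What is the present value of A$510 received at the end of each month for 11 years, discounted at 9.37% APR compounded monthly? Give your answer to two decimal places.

With 12 periods per year: i = 0.00780833, n = 132.
PV = PMT · [1 − (1+i)^(−n)] / i = 510 · 82.195751 = 41,919.8331

A$41,919.83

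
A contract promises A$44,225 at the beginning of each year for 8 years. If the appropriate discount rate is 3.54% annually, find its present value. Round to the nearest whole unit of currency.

PV = 44225 × [1 − (1+0.0354)^(−8)] / 0.0354 × (1+i) = 44225 × 7.105427 = 314,237.4998
(Beginning-of-period payments → annuity-due factor ×(1+i).)

A$314,237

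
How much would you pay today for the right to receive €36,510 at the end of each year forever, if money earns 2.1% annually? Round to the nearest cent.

PV = C/r = 36510/0.021 = 1,738,571.4286

€1,738,571.43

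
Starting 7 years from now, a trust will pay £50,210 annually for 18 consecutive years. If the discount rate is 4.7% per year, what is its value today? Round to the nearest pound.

£456,193

Value one period before first payment (t=6): 50210 × [1 − (1+0.047)^(−18)] / 0.047 = 50210 × 11.968478 = 600,937.2766
PV₀ = 600,937.2766 / (1+0.047)^6 = 600,937.2766 / 1.317286 = 456,193.4594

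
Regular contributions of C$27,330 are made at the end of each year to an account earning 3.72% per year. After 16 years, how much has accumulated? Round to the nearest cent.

Accumulation factor s(16|0.0372) = 21.341609; FV = 27330 × 21.341609 = 583,266.1682

C$583,266.17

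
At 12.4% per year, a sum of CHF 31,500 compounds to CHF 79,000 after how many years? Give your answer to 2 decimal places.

(1+i)^n = 79000/31500 = 2.50794, so n = ln 2.50794 / ln 1.124 = 7.8658 years

7.87 years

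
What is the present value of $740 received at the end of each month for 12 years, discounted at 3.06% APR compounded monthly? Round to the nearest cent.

Periodic rate i = 0.0306/12 = 0.00255; n = 12 × 12 = 144 periods.
Annuity factor a(144|0.00255) = 120.394150; PV = 740 × 120.394150 = 89,091.6711

$89,091.67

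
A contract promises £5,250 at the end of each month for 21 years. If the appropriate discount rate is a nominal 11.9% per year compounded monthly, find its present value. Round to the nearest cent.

£485,372.74

i = 0.119/12 = 0.00991667 per month; n = 21·12 = 252.
PV = PMT · [1 − (1+i)^(−n)] / i = 5250 · 92.451951 = 485,372.7440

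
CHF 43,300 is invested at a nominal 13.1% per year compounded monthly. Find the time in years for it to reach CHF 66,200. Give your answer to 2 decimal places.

Periodic rate i = 0.131/12 = 0.0109167.
n = ln(66200/43300) / ln(1+0.0109167) = ln(1.52887) / 0.010858 = 39.0999 months
= 39.0999/12 years

3.26 years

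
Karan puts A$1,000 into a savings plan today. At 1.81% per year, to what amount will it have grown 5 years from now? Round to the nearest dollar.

A$1,094

1,000 × (1+0.0181)^5 = 1,000 × 1.093836 = 1,093.8359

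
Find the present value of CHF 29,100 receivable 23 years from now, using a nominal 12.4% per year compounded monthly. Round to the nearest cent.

CHF 1,704.67

With 12 periods per year: i = 0.0103333, n = 276.
PV = 29,100 / (1 + 0.0103333)^276 = 29,100 / 17.070732 = 1,704.6721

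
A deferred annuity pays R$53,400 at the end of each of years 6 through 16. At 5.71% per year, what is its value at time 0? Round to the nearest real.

R$323,841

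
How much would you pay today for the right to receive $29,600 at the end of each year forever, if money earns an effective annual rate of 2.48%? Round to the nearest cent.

$1,193,548.39

PV = PMT / i = 29600 / 0.0248 = 1,193,548.3871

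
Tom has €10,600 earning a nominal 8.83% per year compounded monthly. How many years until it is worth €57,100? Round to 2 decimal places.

Periodic rate i = 0.0883/12 = 0.00735833.
(1+i)^n = 57100/10600 = 5.38679, so n = ln 5.38679 / ln 1.00736 = 229.6903 months
= 229.6903/12 years

19.14 years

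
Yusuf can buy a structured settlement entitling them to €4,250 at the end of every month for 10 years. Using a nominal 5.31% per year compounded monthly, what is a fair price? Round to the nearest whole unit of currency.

€395,028

i = 0.0531/12 = 0.004425 per month; n = 10·12 = 120.
Annuity factor a(120|0.004425) = 92.947829; PV = 4250 × 92.947829 = 395,028.2746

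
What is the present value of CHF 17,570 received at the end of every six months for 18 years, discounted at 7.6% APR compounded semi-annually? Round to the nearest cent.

CHF 341,619.45

Periodic rate i = 0.076/2 = 0.038; n = 18 × 2 = 36 periods.
Annuity factor a(36|0.038) = 19.443338; PV = 17570 × 19.443338 = 341,619.4501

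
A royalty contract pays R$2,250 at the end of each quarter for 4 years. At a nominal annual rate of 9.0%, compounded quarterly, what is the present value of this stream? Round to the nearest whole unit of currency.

i = 0.09/4 = 0.0225 per quarter; n = 4·4 = 16.
PV = PMT · [1 − (1+i)^(−n)] / i = 2250 · 13.312631 = 29,953.4204

R$29,953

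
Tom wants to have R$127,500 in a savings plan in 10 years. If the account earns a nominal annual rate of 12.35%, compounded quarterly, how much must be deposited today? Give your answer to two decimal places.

R$37,780.69

With 4 periods per year: i = 0.030875, n = 40.
PV = FV·(1+i)^(−n) = 127,500 × 0.296319 = 37,780.6897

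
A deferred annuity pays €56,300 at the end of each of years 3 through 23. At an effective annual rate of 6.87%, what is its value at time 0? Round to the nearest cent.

€539,756.04

Value one period before first payment (t=2): 56300 × [1 − (1+0.0687)^(−21)] / 0.0687 = 56300 × 10.949663 = 616,466.0035
Discount back 2 years: 616,466.0035 × (1+0.0687)^(−2) = 616,466.0035 × 0.875565 = 539,756.0422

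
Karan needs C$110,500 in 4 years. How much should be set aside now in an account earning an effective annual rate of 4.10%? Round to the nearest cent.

PV = 110,500 / (1 + 0.041)^4 = 110,500 / 1.174365 = 94,093.4429

C$94,093.44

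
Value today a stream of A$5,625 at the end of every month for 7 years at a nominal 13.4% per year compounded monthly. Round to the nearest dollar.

i = 0.134/12 = 0.0111667 per month; n = 7·12 = 84.
PV = PMT · [1 − (1+i)^(−n)] / i = 5625 · 54.317918 = 305,538.2886

A$305,538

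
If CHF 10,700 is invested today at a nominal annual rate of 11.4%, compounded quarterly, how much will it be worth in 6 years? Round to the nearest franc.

With 4 periods per year: i = 0.0285, n = 24.
FV = 10,700 × (1 + 0.0285)^24 = 21,003.2684

CHF 21,003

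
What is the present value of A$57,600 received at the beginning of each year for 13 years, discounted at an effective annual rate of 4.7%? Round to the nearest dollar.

A$576,872

PV = PMT · [1 − (1+i)^(−n)] / i × (1+i) = 57600 · 10.015142 = 576,872.1828
Payments are at the start of each period, so multiply by (1+i).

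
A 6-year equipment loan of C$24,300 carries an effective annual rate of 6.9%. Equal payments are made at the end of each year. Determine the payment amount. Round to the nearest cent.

Annuity-PV factor = 4.781290; PMT = 24300 / 4.781290 = 5,082.3102

C$5,082.31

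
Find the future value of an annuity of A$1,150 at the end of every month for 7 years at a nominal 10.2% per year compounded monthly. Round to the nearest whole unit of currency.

i = 0.102/12 = 0.0085 per month; n = 7·12 = 84.
Accumulation factor s(84|0.0085) = 121.881272; FV = 1150 × 121.881272 = 140,163.4630

A$140,163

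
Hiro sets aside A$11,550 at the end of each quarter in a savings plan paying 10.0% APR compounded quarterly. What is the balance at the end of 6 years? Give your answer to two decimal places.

A$373,631.39

i = 0.1/4 = 0.025 per quarter; n = 6·4 = 24.
FV = 11550 × [(1+0.025)^24 − 1] / 0.025 = 11550 × 32.349038 = 373,631.3887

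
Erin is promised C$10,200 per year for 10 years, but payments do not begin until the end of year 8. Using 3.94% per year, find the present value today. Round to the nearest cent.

C$63,312.31

PV at t=7 (ordinary 10-year annuity): 10200 × a(10|0.0394) = 10200 × 8.135176 = 82,978.7992
PV₀ = 82,978.7992 / (1+0.0394)^7 = 82,978.7992 / 1.310627 = 63,312.3099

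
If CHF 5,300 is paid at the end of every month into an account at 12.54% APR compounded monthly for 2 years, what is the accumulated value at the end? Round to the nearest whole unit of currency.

CHF 143,725

With 12 periods per year: i = 0.01045, n = 24.
FV = 5300 × [(1+0.01045)^24 − 1] / 0.01045 = 5300 × 27.117876 = 143,724.7428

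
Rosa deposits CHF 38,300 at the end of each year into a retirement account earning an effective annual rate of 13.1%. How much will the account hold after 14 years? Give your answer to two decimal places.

FV = PMT · [(1+i)^n − 1] / i = 38300 · 35.142905 = 1,345,973.2581

CHF 1,345,973.26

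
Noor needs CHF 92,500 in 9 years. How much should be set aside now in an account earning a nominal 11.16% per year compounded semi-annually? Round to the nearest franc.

CHF 34,807

i = 0.1116/2 = 0.0558 per half-year; n = 9·2 = 18.
PV = FV·(1+i)^(−n) = 92,500 × 0.376296 = 34,807.4249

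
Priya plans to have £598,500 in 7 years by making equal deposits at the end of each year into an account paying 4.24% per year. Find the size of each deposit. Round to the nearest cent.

£75,225.69

PMT = 598500 / ( [(1+0.0424)^7 − 1] / 0.0424 ) = 598500 / 7.956058 = 75,225.6930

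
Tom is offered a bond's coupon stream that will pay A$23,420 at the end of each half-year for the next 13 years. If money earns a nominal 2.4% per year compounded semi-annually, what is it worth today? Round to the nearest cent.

Periodic rate i = 0.024/2 = 0.012; n = 13 × 2 = 26 periods.
Annuity factor a(26|0.012) = 22.221484; PV = 23420 × 22.221484 = 520,427.1469

A$520,427.15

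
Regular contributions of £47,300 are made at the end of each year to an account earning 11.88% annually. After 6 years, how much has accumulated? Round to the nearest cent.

Accumulation factor s(6|0.1188) = 8.090638; FV = 47300 × 8.090638 = 382,687.1655

£382,687.17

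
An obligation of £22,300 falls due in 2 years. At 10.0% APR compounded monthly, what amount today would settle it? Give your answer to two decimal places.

With 12 periods per year: i = 0.00833333, n = 24.
PV = FV·(1+i)^(−n) = 22,300 × 0.819410 = 18,272.8328

£18,272.83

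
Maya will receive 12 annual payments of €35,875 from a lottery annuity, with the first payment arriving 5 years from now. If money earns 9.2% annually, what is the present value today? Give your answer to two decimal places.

PV at t=4 (ordinary 12-year annuity): 35875 × a(12|0.092) = 35875 × 7.089141 = 254,322.9410
PV₀ = 254,322.9410 / (1+0.092)^4 = 254,322.9410 / 1.421970 = 178,852.4870

€178,852.49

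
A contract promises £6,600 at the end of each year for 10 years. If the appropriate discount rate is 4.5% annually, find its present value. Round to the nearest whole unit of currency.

PV = PMT · [1 − (1+i)^(−n)] / i = 6600 · 7.912718 = 52,223.9400

£52,224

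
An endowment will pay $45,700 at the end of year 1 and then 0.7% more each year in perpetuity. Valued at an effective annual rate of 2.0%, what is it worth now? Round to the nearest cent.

PV = PMT / (i − g) = 45700 / (0.02 − 0.007) = 45700 / 0.013000 = 3,515,384.6154

$3,515,384.62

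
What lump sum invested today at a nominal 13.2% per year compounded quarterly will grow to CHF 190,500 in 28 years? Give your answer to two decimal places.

CHF 5,019.48

With 4 periods per year: i = 0.033, n = 112.
PV = FV·(1+i)^(−n) = 190,500 × 0.026349 = 5,019.4828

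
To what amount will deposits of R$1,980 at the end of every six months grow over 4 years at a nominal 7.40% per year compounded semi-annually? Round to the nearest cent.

With 2 periods per year: i = 0.037, n = 8.
Accumulation factor s(8|0.037) = 9.116317; FV = 1980 × 9.116317 = 18,050.3069

R$18,050.31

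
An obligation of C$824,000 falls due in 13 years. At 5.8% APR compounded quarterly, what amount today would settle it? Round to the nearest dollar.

Periodic rate i = 0.058/4 = 0.0145; n = 13 × 4 = 52 periods.
Discount factor = (1+0.0145)^(−52) = 0.473035; PV = 824,000 × 0.473035 = 389,780.8878

C$389,781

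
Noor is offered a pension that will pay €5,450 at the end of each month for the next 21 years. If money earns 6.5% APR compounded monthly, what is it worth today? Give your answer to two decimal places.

€748,253.35

Periodic rate i = 0.065/12 = 0.00541667; n = 21 × 12 = 252 periods.
PV = 5450 × [1 − (1+0.00541667)^(−252)] / 0.00541667 = 5450 × 137.294192 = 748,253.3474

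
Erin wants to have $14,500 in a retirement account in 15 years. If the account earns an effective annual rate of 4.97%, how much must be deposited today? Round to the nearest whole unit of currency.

PV = FV·(1+i)^(−n) = 14,500 × 0.483083 = 7,004.7081

$7,005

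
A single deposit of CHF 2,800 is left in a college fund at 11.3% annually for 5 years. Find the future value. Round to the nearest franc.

FV = 2,800 × (1 + 0.113)^5 = 4,782.2674

CHF 4,782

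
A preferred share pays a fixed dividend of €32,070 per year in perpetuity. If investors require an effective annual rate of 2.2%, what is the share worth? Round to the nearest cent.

PV = C/r = 32070/0.022 = 1,457,727.2727

€1,457,727.27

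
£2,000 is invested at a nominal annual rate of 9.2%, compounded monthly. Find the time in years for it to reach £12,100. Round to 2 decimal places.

Periodic rate i = 0.092/12 = 0.00766667.
(1+i)^n = 12100/2000 = 6.05000, so n = ln 6.05000 / ln 1.00767 = 235.6891 months
= 235.6891/12 years

19.64 years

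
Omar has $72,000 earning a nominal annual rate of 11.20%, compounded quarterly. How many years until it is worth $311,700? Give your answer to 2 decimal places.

Periodic rate i = 0.112/4 = 0.028.
(1+i)^n = 311700/72000 = 4.32917, so n = ln 4.32917 / ln 1.028 = 53.0641 quarters
= 53.0641/4 years

13.27 years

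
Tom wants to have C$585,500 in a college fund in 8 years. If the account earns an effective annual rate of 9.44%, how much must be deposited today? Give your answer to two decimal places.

C$284,523.55

Discount factor = (1+0.0944)^(−8) = 0.485950; PV = 585,500 × 0.485950 = 284,523.5537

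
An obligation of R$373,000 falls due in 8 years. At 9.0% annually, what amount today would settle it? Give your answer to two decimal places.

PV = 373,000 / (1 + 0.09)^8 = 373,000 / 1.992563 = 187,196.1223

R$187,196.12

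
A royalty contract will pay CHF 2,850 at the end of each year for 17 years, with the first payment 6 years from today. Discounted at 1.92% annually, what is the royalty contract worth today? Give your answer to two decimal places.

CHF 37,285.95

PV at t=5 (ordinary 17-year annuity): 2850 × a(17|0.0192) = 2850 × 14.387902 = 41,005.5209
PV₀ = 41,005.5209 / (1+0.0192)^5 = 41,005.5209 / 1.099758 = 37,285.9539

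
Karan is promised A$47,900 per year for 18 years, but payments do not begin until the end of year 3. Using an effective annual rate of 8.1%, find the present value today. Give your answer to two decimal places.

A$381,508.66

Value one period before first payment (t=2): 47900 × [1 − (1+0.081)^(−18)] / 0.081 = 47900 × 9.307226 = 445,816.1370
PV₀ = 445,816.1370 / (1+0.081)^2 = 445,816.1370 / 1.168561 = 381,508.6564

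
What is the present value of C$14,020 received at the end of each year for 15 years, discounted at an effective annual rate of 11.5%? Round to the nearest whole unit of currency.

PV = 14020 × [1 − (1+0.115)^(−15)] / 0.115 = 14020 × 6.996708 = 98,093.8439

C$98,094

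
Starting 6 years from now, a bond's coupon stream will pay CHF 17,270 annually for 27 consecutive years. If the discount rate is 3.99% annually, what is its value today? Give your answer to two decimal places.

CHF 232,165.04

PV at t=5 (ordinary 27-year annuity): 17270 × a(27|0.0399) = 17270 × 16.347915 = 282,328.5003
Discount back 5 years: 282,328.5003 × (1+0.0399)^(−5) = 282,328.5003 × 0.822322 = 232,165.0437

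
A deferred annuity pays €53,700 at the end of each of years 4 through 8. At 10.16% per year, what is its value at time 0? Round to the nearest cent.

€151,655.76

Value one period before first payment (t=3): 53700 × [1 − (1+0.1016)^(−5)] / 0.1016 = 53700 × 3.775343 = 202,735.9091
Discount back 3 years: 202,735.9091 × (1+0.1016)^(−3) = 202,735.9091 × 0.748046 = 151,655.7555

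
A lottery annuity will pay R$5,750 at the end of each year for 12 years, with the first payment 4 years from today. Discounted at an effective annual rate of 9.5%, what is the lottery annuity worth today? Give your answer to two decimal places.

R$30,585.79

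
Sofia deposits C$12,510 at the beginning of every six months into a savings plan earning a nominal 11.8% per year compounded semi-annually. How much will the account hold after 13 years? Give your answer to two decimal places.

Periodic rate i = 0.118/2 = 0.059; n = 13 × 2 = 26 periods.
FV = 12510 × [(1+0.059)^26 − 1] / 0.059 × (1+i) = 12510 × 61.728937 = 772,228.9993
(Beginning-of-period payments → annuity-due factor ×(1+i).)

C$772,229.00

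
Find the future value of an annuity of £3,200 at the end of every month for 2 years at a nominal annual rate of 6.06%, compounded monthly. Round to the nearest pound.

£81,430

Periodic rate i = 0.0606/12 = 0.00505; n = 2 × 12 = 24 periods.
FV = 3200 × [(1+0.00505)^24 − 1] / 0.00505 = 3200 × 25.446814 = 81,429.8037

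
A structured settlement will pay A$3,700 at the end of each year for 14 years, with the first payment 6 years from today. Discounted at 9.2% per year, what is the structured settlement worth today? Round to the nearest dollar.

A$18,346

Value one period before first payment (t=5): 3700 × [1 − (1+0.092)^(−14)] / 0.092 = 3700 × 7.699303 = 28,487.4197
PV₀ = 28,487.4197 / (1+0.092)^5 = 28,487.4197 / 1.552792 = 18,345.9381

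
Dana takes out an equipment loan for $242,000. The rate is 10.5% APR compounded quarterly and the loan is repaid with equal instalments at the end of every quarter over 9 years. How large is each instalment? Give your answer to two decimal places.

i = 0.105/4 = 0.02625 per quarter; n = 9·4 = 36.
Annuity-PV factor = 23.106793; PMT = 242000 / 23.106793 = 10,473.1104

$10,473.11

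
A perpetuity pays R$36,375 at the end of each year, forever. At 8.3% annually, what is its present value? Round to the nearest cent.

R$438,253.01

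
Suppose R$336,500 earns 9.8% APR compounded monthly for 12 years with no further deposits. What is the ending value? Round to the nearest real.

R$1,085,528

i = 0.098/12 = 0.00816667 per month; n = 12·12 = 144.
FV = 336,500 × (1 + 0.00816667)^144 = 1,085,528.3807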